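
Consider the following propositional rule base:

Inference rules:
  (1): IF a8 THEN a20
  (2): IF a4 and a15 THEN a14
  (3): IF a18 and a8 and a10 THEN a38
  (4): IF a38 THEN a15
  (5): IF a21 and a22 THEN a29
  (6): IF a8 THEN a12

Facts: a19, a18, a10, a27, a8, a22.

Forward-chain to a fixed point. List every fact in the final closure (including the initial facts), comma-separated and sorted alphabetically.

a10, a12, a15, a18, a19, a20, a22, a27, a38, a8

Round 1 fires (1), (3), (6), giving a20, a38, a12.
Round 2 fires (4), giving a15.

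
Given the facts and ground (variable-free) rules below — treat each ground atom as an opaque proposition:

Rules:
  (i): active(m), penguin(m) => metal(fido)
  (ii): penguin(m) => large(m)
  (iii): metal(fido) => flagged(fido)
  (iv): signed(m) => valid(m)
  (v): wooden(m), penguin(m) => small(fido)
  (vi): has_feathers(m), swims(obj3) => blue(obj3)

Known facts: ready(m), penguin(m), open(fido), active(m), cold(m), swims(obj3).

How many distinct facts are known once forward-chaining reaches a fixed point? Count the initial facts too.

Round 1: (i) [active(m), penguin(m) => metal(fido)]; (ii) [penguin(m) => large(m)]. New: metal(fido), large(m).
Round 2: (iii) [metal(fido) => flagged(fido)]. New: flagged(fido).
Closure: {active(m), cold(m), flagged(fido), large(m), metal(fido), open(fido), penguin(m), ready(m), swims(obj3)} — 9 facts.

9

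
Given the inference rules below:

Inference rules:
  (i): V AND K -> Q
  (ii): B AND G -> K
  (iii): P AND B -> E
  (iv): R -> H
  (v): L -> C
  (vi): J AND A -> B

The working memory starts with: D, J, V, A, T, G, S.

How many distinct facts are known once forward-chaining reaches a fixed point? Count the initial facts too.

10

Round 1 fires (vi), giving B.
Round 2 fires (ii), giving K.
Round 3 fires (i), giving Q.
Closure: {A, B, D, G, J, K, Q, S, T, V} — 10 facts.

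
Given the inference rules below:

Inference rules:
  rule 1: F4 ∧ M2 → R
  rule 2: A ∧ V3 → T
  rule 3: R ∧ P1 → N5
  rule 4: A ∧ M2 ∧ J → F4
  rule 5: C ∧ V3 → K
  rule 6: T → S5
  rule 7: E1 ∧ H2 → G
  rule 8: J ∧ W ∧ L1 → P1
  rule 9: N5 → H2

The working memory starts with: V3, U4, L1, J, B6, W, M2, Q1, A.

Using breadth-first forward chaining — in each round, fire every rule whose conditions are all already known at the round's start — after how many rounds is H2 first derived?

4

Round 1 fires rule 2, rule 4, rule 8, giving T, F4, P1.
Round 2 fires rule 1, rule 6, giving R, S5.
Round 3 fires rule 3, giving N5.
Round 4 fires rule 9, giving H2.
H2 first appears in round 4.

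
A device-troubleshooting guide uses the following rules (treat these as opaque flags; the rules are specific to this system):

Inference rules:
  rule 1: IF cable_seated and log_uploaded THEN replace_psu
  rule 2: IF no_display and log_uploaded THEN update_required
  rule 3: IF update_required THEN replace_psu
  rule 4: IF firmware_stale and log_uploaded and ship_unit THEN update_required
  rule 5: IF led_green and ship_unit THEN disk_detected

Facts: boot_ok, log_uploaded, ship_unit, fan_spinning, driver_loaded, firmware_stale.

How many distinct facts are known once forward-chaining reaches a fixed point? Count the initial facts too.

8

Round 1 — rule 4, derive update_required.
Round 2 — rule 3, derive replace_psu.
Closure: {boot_ok, driver_loaded, fan_spinning, firmware_stale, log_uploaded, replace_psu, ship_unit, update_required} — 8 facts.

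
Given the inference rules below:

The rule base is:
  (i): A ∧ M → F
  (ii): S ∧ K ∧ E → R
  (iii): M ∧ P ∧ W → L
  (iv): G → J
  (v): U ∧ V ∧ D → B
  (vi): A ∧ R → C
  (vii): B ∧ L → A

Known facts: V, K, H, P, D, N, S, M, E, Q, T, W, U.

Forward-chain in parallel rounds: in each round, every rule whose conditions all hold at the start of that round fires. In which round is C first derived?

3

Round 1 fires (ii), (iii), (v), giving R, L, B.
Round 2 fires (vii), giving A.
Round 3 fires (i), (vi), giving F, C.
C first appears in round 3.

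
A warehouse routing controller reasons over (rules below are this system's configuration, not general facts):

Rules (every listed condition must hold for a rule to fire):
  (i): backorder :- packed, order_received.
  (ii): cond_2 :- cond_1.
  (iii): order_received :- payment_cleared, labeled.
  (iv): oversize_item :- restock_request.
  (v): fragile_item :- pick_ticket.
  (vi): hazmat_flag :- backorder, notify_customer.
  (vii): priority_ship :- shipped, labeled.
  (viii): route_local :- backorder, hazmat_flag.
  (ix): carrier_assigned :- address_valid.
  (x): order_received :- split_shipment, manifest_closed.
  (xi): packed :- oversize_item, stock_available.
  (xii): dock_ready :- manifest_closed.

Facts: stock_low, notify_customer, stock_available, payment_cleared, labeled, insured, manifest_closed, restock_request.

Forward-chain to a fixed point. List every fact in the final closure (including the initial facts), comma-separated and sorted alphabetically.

Round 1: (iii) [order_received :- payment_cleared, labeled.]; (iv) [oversize_item :- restock_request.]; (xii) [dock_ready :- manifest_closed.]. New: order_received, oversize_item, dock_ready.
Round 2: (xi) [packed :- oversize_item, stock_available.]. New: packed.
Round 3: (i) [backorder :- packed, order_received.]. New: backorder.
Round 4: (vi) [hazmat_flag :- backorder, notify_customer.]. New: hazmat_flag.
Round 5: (viii) [route_local :- backorder, hazmat_flag.]. New: route_local.

backorder, dock_ready, hazmat_flag, insured, labeled, manifest_closed, notify_customer, order_received, oversize_item, packed, payment_cleared, restock_request, route_local, stock_available, stock_low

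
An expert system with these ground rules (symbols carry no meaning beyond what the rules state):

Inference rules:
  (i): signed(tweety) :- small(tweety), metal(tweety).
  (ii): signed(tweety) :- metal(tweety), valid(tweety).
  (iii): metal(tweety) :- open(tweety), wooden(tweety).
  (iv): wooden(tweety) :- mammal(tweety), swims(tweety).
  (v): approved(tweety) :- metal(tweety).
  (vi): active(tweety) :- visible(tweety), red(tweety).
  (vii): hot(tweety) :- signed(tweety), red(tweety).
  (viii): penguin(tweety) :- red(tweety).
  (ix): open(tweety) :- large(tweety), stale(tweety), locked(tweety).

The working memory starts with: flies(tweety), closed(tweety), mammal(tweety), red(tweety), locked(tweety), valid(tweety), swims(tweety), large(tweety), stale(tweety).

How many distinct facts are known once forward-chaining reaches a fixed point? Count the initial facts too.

16

Round 1 — (iv), (viii), (ix), derive wooden(tweety), penguin(tweety), open(tweety).
Round 2 — (iii), derive metal(tweety).
Round 3 — (ii), (v), derive signed(tweety), approved(tweety).
Round 4 — (vii), derive hot(tweety).
Closure: {approved(tweety), closed(tweety), flies(tweety), hot(tweety), large(tweety), locked(tweety), mammal(tweety), metal(tweety), open(tweety), penguin(tweety), red(tweety), signed(tweety), stale(tweety), swims(tweety), valid(tweety), wooden(tweety)} — 16 facts.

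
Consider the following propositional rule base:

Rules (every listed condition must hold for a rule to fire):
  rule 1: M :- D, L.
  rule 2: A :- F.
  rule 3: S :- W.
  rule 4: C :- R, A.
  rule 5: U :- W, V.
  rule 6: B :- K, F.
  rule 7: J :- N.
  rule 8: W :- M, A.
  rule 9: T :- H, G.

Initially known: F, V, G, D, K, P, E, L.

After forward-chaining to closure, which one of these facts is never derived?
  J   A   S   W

J

Round 1: rule 1 [M :- D, L.]; rule 2 [A :- F.]; rule 6 [B :- K, F.]. Adds M, A, B.
Round 2: rule 8 [W :- M, A.]. Adds W.
Round 3: rule 3 [S :- W.]; rule 5 [U :- W, V.]. Adds S, U.
Derived: W (round 2), S (round 3), A (round 1). J never appears in any round.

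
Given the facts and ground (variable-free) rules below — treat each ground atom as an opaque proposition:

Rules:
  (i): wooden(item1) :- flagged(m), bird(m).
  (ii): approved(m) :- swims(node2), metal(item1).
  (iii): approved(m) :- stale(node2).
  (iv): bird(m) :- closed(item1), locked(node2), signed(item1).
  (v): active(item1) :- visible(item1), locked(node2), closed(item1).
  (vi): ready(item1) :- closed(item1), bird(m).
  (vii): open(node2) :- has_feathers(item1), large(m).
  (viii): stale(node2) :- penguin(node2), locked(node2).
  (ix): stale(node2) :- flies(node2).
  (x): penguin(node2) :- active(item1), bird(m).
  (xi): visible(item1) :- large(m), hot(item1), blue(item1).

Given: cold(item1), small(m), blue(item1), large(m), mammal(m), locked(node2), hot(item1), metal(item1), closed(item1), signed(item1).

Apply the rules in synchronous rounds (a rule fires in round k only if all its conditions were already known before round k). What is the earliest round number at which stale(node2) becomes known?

Round 1: (iv) [bird(m) :- closed(item1), locked(node2), signed(item1).]; (xi) [visible(item1) :- large(m), hot(item1), blue(item1).]. New: bird(m), visible(item1).
Round 2: (v) [active(item1) :- visible(item1), locked(node2), closed(item1).]; (vi) [ready(item1) :- closed(item1), bird(m).]. New: active(item1), ready(item1).
Round 3: (x) [penguin(node2) :- active(item1), bird(m).]. New: penguin(node2).
Round 4: (viii) [stale(node2) :- penguin(node2), locked(node2).]. New: stale(node2).
stale(node2) first appears in round 4.

4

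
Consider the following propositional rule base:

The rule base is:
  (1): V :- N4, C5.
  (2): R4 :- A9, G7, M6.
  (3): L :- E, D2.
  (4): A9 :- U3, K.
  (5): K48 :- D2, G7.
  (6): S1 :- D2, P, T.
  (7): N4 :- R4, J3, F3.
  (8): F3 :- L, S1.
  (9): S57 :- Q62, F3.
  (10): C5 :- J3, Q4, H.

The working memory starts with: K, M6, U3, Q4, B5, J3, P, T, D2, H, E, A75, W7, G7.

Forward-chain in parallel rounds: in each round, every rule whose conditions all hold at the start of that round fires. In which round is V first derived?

Round 1: (3) [L :- E, D2.]; (4) [A9 :- U3, K.]; (5) [K48 :- D2, G7.]; (6) [S1 :- D2, P, T.]; (10) [C5 :- J3, Q4, H.]. New: L, A9, K48, S1, C5.
Round 2: (2) [R4 :- A9, G7, M6.]; (8) [F3 :- L, S1.]. New: R4, F3.
Round 3: (7) [N4 :- R4, J3, F3.]. New: N4.
Round 4: (1) [V :- N4, C5.]. New: V.
V first appears in round 4.

4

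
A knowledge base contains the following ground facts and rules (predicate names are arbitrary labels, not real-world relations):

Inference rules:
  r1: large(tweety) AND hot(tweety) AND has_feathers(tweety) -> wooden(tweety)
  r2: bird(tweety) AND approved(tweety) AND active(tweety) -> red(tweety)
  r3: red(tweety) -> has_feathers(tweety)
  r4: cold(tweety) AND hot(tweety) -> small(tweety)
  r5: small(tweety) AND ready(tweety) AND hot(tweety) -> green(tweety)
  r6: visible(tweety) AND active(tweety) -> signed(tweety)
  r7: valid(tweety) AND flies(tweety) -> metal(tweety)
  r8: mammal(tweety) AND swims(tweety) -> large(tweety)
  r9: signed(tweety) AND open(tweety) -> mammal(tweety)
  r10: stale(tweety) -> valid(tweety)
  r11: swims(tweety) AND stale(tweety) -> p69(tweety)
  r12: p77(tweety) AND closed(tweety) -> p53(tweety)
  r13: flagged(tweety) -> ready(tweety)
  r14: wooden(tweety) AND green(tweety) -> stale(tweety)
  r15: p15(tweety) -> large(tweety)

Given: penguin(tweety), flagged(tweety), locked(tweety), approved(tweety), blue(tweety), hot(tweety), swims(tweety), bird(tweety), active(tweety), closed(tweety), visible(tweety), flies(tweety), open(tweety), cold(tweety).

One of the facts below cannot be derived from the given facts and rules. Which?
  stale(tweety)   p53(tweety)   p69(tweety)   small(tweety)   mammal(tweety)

p53(tweety)

[1] r2 [bird(tweety) AND approved(tweety) AND active(tweety) -> red(tweety)]; r4 [cold(tweety) AND hot(tweety) -> small(tweety)]; r6 [visible(tweety) AND active(tweety) -> signed(tweety)]; r13 [flagged(tweety) -> ready(tweety)]. ⇒ new: red(tweety), small(tweety), signed(tweety), ready(tweety).
[2] r3 [red(tweety) -> has_feathers(tweety)]; r5 [small(tweety) AND ready(tweety) AND hot(tweety) -> green(tweety)]; r9 [signed(tweety) AND open(tweety) -> mammal(tweety)]. ⇒ new: has_feathers(tweety), green(tweety), mammal(tweety).
[3] r8 [mammal(tweety) AND swims(tweety) -> large(tweety)]. ⇒ new: large(tweety).
[4] r1 [large(tweety) AND hot(tweety) AND has_feathers(tweety) -> wooden(tweety)]. ⇒ new: wooden(tweety).
[5] r14 [wooden(tweety) AND green(tweety) -> stale(tweety)]. ⇒ new: stale(tweety).
[6] r10 [stale(tweety) -> valid(tweety)]; r11 [swims(tweety) AND stale(tweety) -> p69(tweety)]. ⇒ new: valid(tweety), p69(tweety).
[7] r7 [valid(tweety) AND flies(tweety) -> metal(tweety)]. ⇒ new: metal(tweety).
Derived: stale(tweety) (round 5), small(tweety) (round 1), p69(tweety) (round 6), mammal(tweety) (round 2). p53(tweety) never appears in any round.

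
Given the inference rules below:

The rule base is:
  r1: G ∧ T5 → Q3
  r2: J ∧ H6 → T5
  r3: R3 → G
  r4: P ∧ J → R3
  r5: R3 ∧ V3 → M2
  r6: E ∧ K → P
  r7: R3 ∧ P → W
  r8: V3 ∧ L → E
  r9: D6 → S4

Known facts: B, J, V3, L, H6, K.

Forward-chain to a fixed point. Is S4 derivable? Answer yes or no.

Round 1: r2 [J ∧ H6 → T5]; r8 [V3 ∧ L → E]. New: T5, E.
Round 2: r6 [E ∧ K → P]. New: P.
Round 3: r4 [P ∧ J → R3]. New: R3.
Round 4: r3 [R3 → G]; r5 [R3 ∧ V3 → M2]; r7 [R3 ∧ P → W]. New: G, M2, W.
Round 5: r1 [G ∧ T5 → Q3]. New: Q3.
Fixed point reached. S4 is concluded only by r9; r9 needs D6 (never derived).

no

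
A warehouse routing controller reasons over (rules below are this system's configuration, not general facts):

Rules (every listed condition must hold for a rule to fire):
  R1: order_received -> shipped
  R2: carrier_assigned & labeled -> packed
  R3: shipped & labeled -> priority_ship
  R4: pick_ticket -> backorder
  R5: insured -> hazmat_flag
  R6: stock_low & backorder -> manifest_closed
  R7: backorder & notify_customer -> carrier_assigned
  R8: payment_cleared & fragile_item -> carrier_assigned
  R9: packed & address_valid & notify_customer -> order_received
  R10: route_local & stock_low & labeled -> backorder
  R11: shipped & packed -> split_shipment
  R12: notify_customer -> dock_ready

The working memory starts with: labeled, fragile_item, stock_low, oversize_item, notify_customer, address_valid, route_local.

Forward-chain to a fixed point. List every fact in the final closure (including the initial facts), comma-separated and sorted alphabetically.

address_valid, backorder, carrier_assigned, dock_ready, fragile_item, labeled, manifest_closed, notify_customer, order_received, oversize_item, packed, priority_ship, route_local, shipped, split_shipment, stock_low

Round 1: R10 [route_local & stock_low & labeled -> backorder]; R12 [notify_customer -> dock_ready]. New: backorder, dock_ready.
Round 2: R6 [stock_low & backorder -> manifest_closed]; R7 [backorder & notify_customer -> carrier_assigned]. New: manifest_closed, carrier_assigned.
Round 3: R2 [carrier_assigned & labeled -> packed]. New: packed.
Round 4: R9 [packed & address_valid & notify_customer -> order_received]. New: order_received.
Round 5: R1 [order_received -> shipped]. New: shipped.
Round 6: R3 [shipped & labeled -> priority_ship]; R11 [shipped & packed -> split_shipment]. New: priority_ship, split_shipment.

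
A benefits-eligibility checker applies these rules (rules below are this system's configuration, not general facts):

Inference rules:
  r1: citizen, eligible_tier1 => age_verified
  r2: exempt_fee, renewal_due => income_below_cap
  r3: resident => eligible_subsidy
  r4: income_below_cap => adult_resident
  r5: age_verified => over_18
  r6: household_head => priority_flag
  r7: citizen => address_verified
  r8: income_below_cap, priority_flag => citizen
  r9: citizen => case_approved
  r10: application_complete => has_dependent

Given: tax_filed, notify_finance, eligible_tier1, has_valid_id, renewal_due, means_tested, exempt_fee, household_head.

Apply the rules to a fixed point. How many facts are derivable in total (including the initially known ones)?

16

Round 1: r2 [exempt_fee, renewal_due => income_below_cap]; r6 [household_head => priority_flag]. New: income_below_cap, priority_flag.
Round 2: r4 [income_below_cap => adult_resident]; r8 [income_below_cap, priority_flag => citizen]. New: adult_resident, citizen.
Round 3: r1 [citizen, eligible_tier1 => age_verified]; r7 [citizen => address_verified]; r9 [citizen => case_approved]. New: age_verified, address_verified, case_approved.
Round 4: r5 [age_verified => over_18]. New: over_18.
Closure: {address_verified, adult_resident, age_verified, case_approved, citizen, eligible_tier1, exempt_fee, has_valid_id, household_head, income_below_cap, means_tested, notify_finance, over_18, priority_flag, renewal_due, tax_filed} — 16 facts.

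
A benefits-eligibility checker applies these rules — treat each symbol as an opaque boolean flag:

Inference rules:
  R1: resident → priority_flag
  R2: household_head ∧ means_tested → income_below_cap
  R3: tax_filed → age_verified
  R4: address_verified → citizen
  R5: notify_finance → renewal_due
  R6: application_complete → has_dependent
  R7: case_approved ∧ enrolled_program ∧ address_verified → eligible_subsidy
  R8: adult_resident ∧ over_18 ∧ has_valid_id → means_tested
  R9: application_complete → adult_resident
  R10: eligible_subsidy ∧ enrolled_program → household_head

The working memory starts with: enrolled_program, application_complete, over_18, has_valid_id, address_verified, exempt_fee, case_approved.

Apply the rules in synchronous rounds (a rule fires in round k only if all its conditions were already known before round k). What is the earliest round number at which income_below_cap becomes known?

Round 1: R4 [address_verified → citizen]; R6 [application_complete → has_dependent]; R7 [case_approved ∧ enrolled_program ∧ address_verified → eligible_subsidy]; R9 [application_complete → adult_resident]. New: citizen, has_dependent, eligible_subsidy, adult_resident.
Round 2: R8 [adult_resident ∧ over_18 ∧ has_valid_id → means_tested]; R10 [eligible_subsidy ∧ enrolled_program → household_head]. New: means_tested, household_head.
Round 3: R2 [household_head ∧ means_tested → income_below_cap]. New: income_below_cap.
income_below_cap first appears in round 3.

3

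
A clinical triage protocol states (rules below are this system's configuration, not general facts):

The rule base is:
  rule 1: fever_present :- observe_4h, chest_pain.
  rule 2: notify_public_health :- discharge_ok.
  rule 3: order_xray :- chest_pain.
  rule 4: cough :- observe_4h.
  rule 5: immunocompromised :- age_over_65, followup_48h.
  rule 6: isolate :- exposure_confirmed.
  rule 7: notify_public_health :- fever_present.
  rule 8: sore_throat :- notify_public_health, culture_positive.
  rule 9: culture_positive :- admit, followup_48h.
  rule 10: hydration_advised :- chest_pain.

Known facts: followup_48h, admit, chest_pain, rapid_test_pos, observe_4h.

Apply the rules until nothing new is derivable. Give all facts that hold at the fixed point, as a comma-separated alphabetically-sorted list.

admit, chest_pain, cough, culture_positive, fever_present, followup_48h, hydration_advised, notify_public_health, observe_4h, order_xray, rapid_test_pos, sore_throat

Round 1: rule 1 [fever_present :- observe_4h, chest_pain.]; rule 3 [order_xray :- chest_pain.]; rule 4 [cough :- observe_4h.]; rule 9 [culture_positive :- admit, followup_48h.]; rule 10 [hydration_advised :- chest_pain.]. New: fever_present, order_xray, cough, culture_positive, hydration_advised.
Round 2: rule 7 [notify_public_health :- fever_present.]. New: notify_public_health.
Round 3: rule 8 [sore_throat :- notify_public_health, culture_positive.]. New: sore_throat.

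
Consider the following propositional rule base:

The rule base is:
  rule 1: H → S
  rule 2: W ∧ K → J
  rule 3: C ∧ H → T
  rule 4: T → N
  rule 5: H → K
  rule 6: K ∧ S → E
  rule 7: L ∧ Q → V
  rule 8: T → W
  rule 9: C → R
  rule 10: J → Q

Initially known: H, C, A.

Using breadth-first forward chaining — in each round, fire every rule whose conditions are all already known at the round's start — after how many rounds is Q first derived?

Round 1 fires rule 1, rule 3, rule 5, rule 9, giving S, T, K, R.
Round 2 fires rule 4, rule 6, rule 8, giving N, E, W.
Round 3 fires rule 2, giving J.
Round 4 fires rule 10, giving Q.
Q first appears in round 4.

4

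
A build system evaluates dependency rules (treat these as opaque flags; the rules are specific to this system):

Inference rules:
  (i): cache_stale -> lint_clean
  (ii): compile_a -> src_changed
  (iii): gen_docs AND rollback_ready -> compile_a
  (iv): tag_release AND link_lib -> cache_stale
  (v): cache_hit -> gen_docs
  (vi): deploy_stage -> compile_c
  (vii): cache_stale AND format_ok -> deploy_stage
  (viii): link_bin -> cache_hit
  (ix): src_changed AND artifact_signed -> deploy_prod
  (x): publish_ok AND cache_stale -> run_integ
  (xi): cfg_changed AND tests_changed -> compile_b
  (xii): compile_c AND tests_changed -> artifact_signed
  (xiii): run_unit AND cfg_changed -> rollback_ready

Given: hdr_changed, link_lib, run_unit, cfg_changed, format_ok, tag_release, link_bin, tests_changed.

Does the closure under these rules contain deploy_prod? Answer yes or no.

Round 1: (iv) [tag_release AND link_lib -> cache_stale]; (viii) [link_bin -> cache_hit]; (xi) [cfg_changed AND tests_changed -> compile_b]; (xiii) [run_unit AND cfg_changed -> rollback_ready]. Adds cache_stale, cache_hit, compile_b, rollback_ready.
Round 2: (i) [cache_stale -> lint_clean]; (v) [cache_hit -> gen_docs]; (vii) [cache_stale AND format_ok -> deploy_stage]. Adds lint_clean, gen_docs, deploy_stage.
Round 3: (iii) [gen_docs AND rollback_ready -> compile_a]; (vi) [deploy_stage -> compile_c]. Adds compile_a, compile_c.
Round 4: (ii) [compile_a -> src_changed]; (xii) [compile_c AND tests_changed -> artifact_signed]. Adds src_changed, artifact_signed.
Round 5: (ix) [src_changed AND artifact_signed -> deploy_prod]. Adds deploy_prod.
deploy_prod appears in round 5, so it is derivable.

yes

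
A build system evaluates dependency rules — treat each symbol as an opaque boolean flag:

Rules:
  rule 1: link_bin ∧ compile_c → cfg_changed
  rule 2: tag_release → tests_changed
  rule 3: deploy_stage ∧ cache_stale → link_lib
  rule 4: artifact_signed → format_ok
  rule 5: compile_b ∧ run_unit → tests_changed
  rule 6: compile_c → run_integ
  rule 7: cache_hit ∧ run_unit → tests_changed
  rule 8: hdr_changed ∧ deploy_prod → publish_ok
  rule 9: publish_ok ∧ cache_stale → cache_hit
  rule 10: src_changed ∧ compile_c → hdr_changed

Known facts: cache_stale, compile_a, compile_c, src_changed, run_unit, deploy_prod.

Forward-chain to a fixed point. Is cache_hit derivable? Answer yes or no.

Round 1 fires rule 6, rule 10, giving run_integ, hdr_changed.
Round 2 fires rule 8, giving publish_ok.
Round 3 fires rule 9, giving cache_hit.
Round 4 fires rule 7, giving tests_changed.
cache_hit appears in round 3, so it is derivable.

yes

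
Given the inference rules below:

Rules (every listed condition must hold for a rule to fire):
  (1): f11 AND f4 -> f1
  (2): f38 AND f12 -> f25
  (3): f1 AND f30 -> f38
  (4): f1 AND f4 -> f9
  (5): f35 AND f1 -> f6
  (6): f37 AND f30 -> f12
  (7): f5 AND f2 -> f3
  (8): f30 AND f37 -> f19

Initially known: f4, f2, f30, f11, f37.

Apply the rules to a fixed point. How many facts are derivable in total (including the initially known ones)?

11

Round 1 — (1), (6), (8), derive f1, f12, f19.
Round 2 — (3), (4), derive f38, f9.
Round 3 — (2), derive f25.
Closure: {f1, f11, f12, f19, f2, f25, f30, f37, f38, f4, f9} — 11 facts.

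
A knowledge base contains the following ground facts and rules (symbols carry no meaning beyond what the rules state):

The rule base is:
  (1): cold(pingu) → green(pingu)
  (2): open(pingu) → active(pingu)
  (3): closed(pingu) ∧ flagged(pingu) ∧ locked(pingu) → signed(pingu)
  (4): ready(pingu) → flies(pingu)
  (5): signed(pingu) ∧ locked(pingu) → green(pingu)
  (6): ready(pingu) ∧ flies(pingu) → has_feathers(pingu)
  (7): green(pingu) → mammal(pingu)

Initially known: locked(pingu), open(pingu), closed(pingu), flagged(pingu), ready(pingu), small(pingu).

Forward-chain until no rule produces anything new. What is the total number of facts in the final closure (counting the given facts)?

Round 1 — (2), (3), (4), derive active(pingu), signed(pingu), flies(pingu).
Round 2 — (5), (6), derive green(pingu), has_feathers(pingu).
Round 3 — (7), derive mammal(pingu).
Closure: {active(pingu), closed(pingu), flagged(pingu), flies(pingu), green(pingu), has_feathers(pingu), locked(pingu), mammal(pingu), open(pingu), ready(pingu), signed(pingu), small(pingu)} — 12 facts.

12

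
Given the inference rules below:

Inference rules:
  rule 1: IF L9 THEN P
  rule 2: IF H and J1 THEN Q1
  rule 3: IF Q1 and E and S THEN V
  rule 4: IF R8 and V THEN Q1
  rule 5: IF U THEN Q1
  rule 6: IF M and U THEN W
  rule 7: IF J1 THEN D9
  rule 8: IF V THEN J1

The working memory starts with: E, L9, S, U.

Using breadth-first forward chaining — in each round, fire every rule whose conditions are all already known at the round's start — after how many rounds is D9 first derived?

[1] rule 1 [IF L9 THEN P]; rule 5 [IF U THEN Q1]. ⇒ new: P, Q1.
[2] rule 3 [IF Q1 and E and S THEN V]. ⇒ new: V.
[3] rule 8 [IF V THEN J1]. ⇒ new: J1.
[4] rule 7 [IF J1 THEN D9]. ⇒ new: D9.
D9 first appears in round 4.

4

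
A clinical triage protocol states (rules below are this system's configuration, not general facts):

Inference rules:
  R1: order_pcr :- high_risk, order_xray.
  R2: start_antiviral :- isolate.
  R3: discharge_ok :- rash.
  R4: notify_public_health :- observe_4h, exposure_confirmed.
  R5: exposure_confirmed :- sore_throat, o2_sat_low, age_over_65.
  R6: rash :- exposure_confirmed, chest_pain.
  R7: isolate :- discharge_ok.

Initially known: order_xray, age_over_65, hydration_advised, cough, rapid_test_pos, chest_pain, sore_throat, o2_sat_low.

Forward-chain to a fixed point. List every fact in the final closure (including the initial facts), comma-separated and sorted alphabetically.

age_over_65, chest_pain, cough, discharge_ok, exposure_confirmed, hydration_advised, isolate, o2_sat_low, order_xray, rapid_test_pos, rash, sore_throat, start_antiviral

Round 1: R5 [exposure_confirmed :- sore_throat, o2_sat_low, age_over_65.]. New: exposure_confirmed.
Round 2: R6 [rash :- exposure_confirmed, chest_pain.]. New: rash.
Round 3: R3 [discharge_ok :- rash.]. New: discharge_ok.
Round 4: R7 [isolate :- discharge_ok.]. New: isolate.
Round 5: R2 [start_antiviral :- isolate.]. New: start_antiviral.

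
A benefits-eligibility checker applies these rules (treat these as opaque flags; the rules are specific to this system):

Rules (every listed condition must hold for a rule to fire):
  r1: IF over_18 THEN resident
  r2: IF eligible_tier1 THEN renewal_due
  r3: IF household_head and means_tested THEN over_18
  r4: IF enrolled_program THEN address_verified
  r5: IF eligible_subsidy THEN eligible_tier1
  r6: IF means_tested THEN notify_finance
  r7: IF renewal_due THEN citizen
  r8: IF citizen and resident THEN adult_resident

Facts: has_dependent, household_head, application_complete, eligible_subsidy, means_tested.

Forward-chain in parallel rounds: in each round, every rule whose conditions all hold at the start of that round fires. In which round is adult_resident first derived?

Round 1: r3 [IF household_head and means_tested THEN over_18]; r5 [IF eligible_subsidy THEN eligible_tier1]; r6 [IF means_tested THEN notify_finance]. New: over_18, eligible_tier1, notify_finance.
Round 2: r1 [IF over_18 THEN resident]; r2 [IF eligible_tier1 THEN renewal_due]. New: resident, renewal_due.
Round 3: r7 [IF renewal_due THEN citizen]. New: citizen.
Round 4: r8 [IF citizen and resident THEN adult_resident]. New: adult_resident.
adult_resident first appears in round 4.

4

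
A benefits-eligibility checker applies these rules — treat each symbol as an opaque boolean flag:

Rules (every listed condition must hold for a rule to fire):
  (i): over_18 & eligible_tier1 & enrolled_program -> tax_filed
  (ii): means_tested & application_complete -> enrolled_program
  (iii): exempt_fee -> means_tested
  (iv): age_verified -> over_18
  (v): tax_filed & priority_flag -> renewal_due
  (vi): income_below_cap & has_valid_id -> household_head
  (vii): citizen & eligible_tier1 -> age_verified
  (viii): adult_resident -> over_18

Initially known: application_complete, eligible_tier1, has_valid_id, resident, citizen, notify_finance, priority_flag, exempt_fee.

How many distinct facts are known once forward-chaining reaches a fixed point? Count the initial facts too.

Round 1: (iii) [exempt_fee -> means_tested]; (vii) [citizen & eligible_tier1 -> age_verified]. Adds means_tested, age_verified.
Round 2: (ii) [means_tested & application_complete -> enrolled_program]; (iv) [age_verified -> over_18]. Adds enrolled_program, over_18.
Round 3: (i) [over_18 & eligible_tier1 & enrolled_program -> tax_filed]. Adds tax_filed.
Round 4: (v) [tax_filed & priority_flag -> renewal_due]. Adds renewal_due.
Closure: {age_verified, application_complete, citizen, eligible_tier1, enrolled_program, exempt_fee, has_valid_id, means_tested, notify_finance, over_18, priority_flag, renewal_due, resident, tax_filed} — 14 facts.

14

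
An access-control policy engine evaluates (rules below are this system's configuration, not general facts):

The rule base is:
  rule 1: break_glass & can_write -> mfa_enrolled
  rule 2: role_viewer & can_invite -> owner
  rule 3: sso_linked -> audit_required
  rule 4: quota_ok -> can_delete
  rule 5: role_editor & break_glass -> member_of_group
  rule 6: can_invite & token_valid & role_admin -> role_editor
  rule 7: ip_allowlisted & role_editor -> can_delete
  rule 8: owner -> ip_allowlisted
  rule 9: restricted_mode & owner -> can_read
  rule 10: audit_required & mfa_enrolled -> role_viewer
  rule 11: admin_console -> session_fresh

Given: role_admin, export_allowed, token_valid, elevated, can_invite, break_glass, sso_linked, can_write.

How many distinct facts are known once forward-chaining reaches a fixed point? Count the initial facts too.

16

Round 1 — rule 1, rule 3, rule 6, derive mfa_enrolled, audit_required, role_editor.
Round 2 — rule 5, rule 10, derive member_of_group, role_viewer.
Round 3 — rule 2, derive owner.
Round 4 — rule 8, derive ip_allowlisted.
Round 5 — rule 7, derive can_delete.
Closure: {audit_required, break_glass, can_delete, can_invite, can_write, elevated, export_allowed, ip_allowlisted, member_of_group, mfa_enrolled, owner, role_admin, role_editor, role_viewer, sso_linked, token_valid} — 16 facts.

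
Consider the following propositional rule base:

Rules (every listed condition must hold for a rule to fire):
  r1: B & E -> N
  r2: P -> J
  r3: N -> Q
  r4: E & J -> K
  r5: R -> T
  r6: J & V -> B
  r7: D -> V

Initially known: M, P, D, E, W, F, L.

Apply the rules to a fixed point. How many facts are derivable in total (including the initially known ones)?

Round 1: r2 [P -> J]; r7 [D -> V]. Adds J, V.
Round 2: r4 [E & J -> K]; r6 [J & V -> B]. Adds K, B.
Round 3: r1 [B & E -> N]. Adds N.
Round 4: r3 [N -> Q]. Adds Q.
Closure: {B, D, E, F, J, K, L, M, N, P, Q, V, W} — 13 facts.

13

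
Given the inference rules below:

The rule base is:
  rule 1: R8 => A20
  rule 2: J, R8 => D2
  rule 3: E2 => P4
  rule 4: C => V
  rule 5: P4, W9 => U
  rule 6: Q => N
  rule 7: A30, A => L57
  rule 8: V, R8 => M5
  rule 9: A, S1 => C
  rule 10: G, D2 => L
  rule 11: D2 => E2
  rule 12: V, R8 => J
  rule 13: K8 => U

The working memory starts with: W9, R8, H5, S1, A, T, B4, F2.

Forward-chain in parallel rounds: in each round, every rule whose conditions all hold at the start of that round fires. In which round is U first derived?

Round 1: rule 1 [R8 => A20]; rule 9 [A, S1 => C]. New: A20, C.
Round 2: rule 4 [C => V]. New: V.
Round 3: rule 8 [V, R8 => M5]; rule 12 [V, R8 => J]. New: M5, J.
Round 4: rule 2 [J, R8 => D2]. New: D2.
Round 5: rule 11 [D2 => E2]. New: E2.
Round 6: rule 3 [E2 => P4]. New: P4.
Round 7: rule 5 [P4, W9 => U]. New: U.
U first appears in round 7.

7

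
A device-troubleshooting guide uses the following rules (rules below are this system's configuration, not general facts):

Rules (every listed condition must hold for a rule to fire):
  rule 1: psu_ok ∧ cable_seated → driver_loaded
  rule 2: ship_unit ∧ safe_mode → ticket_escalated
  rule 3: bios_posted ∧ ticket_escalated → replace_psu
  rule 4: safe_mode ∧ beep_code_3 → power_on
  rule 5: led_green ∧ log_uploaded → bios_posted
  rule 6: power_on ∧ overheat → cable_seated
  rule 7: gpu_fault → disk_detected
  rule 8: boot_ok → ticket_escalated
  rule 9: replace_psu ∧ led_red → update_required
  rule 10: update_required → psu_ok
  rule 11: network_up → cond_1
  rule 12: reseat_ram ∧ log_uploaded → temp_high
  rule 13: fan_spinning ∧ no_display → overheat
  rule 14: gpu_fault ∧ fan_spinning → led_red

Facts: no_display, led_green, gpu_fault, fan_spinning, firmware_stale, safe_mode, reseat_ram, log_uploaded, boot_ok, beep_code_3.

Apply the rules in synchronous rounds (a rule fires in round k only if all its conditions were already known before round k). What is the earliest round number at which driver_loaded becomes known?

[1] rule 4 [safe_mode ∧ beep_code_3 → power_on]; rule 5 [led_green ∧ log_uploaded → bios_posted]; rule 7 [gpu_fault → disk_detected]; rule 8 [boot_ok → ticket_escalated]; rule 12 [reseat_ram ∧ log_uploaded → temp_high]; rule 13 [fan_spinning ∧ no_display → overheat]; rule 14 [gpu_fault ∧ fan_spinning → led_red]. ⇒ new: power_on, bios_posted, disk_detected, ticket_escalated, temp_high, overheat, led_red.
[2] rule 3 [bios_posted ∧ ticket_escalated → replace_psu]; rule 6 [power_on ∧ overheat → cable_seated]. ⇒ new: replace_psu, cable_seated.
[3] rule 9 [replace_psu ∧ led_red → update_required]. ⇒ new: update_required.
[4] rule 10 [update_required → psu_ok]. ⇒ new: psu_ok.
[5] rule 1 [psu_ok ∧ cable_seated → driver_loaded]. ⇒ new: driver_loaded.
driver_loaded first appears in round 5.

5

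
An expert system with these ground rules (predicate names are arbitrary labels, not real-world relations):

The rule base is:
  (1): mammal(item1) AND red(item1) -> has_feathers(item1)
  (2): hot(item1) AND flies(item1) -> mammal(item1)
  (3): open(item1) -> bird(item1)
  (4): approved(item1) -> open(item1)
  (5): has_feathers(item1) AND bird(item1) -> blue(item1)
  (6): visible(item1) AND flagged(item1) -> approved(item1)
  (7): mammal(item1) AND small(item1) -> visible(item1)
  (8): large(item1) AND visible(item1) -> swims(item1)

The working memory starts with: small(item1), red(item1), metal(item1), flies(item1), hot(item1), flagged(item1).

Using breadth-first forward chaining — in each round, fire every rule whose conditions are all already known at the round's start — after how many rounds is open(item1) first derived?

Round 1: (2) [hot(item1) AND flies(item1) -> mammal(item1)]. Adds mammal(item1).
Round 2: (1) [mammal(item1) AND red(item1) -> has_feathers(item1)]; (7) [mammal(item1) AND small(item1) -> visible(item1)]. Adds has_feathers(item1), visible(item1).
Round 3: (6) [visible(item1) AND flagged(item1) -> approved(item1)]. Adds approved(item1).
Round 4: (4) [approved(item1) -> open(item1)]. Adds open(item1).
open(item1) first appears in round 4.

4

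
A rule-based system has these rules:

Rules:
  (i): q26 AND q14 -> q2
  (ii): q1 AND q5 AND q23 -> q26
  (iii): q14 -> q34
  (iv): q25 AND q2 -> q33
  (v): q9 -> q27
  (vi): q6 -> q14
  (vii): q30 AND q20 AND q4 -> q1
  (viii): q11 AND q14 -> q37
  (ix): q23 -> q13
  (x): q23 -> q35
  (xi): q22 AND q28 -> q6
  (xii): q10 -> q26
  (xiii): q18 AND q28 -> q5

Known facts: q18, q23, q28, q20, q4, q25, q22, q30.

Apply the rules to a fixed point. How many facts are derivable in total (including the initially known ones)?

18

Round 1 — (vii), (ix), (x), (xi), (xiii), derive q1, q13, q35, q6, q5.
Round 2 — (ii), (vi), derive q26, q14.
Round 3 — (i), (iii), derive q2, q34.
Round 4 — (iv), derive q33.
Closure: {q1, q13, q14, q18, q2, q20, q22, q23, q25, q26, q28, q30, q33, q34, q35, q4, q5, q6} — 18 facts.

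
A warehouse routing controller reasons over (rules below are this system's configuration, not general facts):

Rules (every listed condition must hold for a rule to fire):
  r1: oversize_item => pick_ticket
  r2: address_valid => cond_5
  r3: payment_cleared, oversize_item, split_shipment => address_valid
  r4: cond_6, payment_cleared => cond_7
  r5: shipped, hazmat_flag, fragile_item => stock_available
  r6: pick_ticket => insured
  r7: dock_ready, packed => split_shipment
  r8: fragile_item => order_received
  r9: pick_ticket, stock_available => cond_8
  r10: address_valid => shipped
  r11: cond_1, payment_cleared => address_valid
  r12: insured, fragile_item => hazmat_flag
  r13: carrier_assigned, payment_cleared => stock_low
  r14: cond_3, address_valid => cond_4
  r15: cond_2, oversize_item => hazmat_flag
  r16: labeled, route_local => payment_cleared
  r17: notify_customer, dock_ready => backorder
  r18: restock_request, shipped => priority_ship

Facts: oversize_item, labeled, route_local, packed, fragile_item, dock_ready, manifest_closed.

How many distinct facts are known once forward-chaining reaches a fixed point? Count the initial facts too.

18

Round 1: r1 [oversize_item => pick_ticket]; r7 [dock_ready, packed => split_shipment]; r8 [fragile_item => order_received]; r16 [labeled, route_local => payment_cleared]. Adds pick_ticket, split_shipment, order_received, payment_cleared.
Round 2: r3 [payment_cleared, oversize_item, split_shipment => address_valid]; r6 [pick_ticket => insured]. Adds address_valid, insured.
Round 3: r2 [address_valid => cond_5]; r10 [address_valid => shipped]; r12 [insured, fragile_item => hazmat_flag]. Adds cond_5, shipped, hazmat_flag.
Round 4: r5 [shipped, hazmat_flag, fragile_item => stock_available]. Adds stock_available.
Round 5: r9 [pick_ticket, stock_available => cond_8]. Adds cond_8.
Closure: {address_valid, cond_5, cond_8, dock_ready, fragile_item, hazmat_flag, insured, labeled, manifest_closed, order_received, oversize_item, packed, payment_cleared, pick_ticket, route_local, shipped, split_shipment, stock_available} — 18 facts.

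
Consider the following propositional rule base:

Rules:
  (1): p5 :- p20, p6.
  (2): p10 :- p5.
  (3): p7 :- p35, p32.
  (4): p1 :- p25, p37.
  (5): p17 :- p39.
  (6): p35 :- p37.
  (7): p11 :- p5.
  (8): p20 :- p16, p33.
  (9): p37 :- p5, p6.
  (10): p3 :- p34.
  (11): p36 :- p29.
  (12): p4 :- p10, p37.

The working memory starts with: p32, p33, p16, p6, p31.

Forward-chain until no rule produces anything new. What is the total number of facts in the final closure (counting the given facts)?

Round 1: (8) [p20 :- p16, p33.]. Adds p20.
Round 2: (1) [p5 :- p20, p6.]. Adds p5.
Round 3: (2) [p10 :- p5.]; (7) [p11 :- p5.]; (9) [p37 :- p5, p6.]. Adds p10, p11, p37.
Round 4: (6) [p35 :- p37.]; (12) [p4 :- p10, p37.]. Adds p35, p4.
Round 5: (3) [p7 :- p35, p32.]. Adds p7.
Closure: {p10, p11, p16, p20, p31, p32, p33, p35, p37, p4, p5, p6, p7} — 13 facts.

13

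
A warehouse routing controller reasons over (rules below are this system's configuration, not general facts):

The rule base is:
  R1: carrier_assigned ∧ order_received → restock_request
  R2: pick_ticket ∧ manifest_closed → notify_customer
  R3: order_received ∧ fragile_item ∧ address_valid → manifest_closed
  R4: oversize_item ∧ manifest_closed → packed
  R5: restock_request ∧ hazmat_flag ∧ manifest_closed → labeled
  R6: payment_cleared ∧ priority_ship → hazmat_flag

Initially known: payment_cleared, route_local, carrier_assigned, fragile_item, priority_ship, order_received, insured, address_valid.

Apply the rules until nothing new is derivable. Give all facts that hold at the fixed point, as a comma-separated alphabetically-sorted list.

[1] R1 [carrier_assigned ∧ order_received → restock_request]; R3 [order_received ∧ fragile_item ∧ address_valid → manifest_closed]; R6 [payment_cleared ∧ priority_ship → hazmat_flag]. ⇒ new: restock_request, manifest_closed, hazmat_flag.
[2] R5 [restock_request ∧ hazmat_flag ∧ manifest_closed → labeled]. ⇒ new: labeled.

address_valid, carrier_assigned, fragile_item, hazmat_flag, insured, labeled, manifest_closed, order_received, payment_cleared, priority_ship, restock_request, route_local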